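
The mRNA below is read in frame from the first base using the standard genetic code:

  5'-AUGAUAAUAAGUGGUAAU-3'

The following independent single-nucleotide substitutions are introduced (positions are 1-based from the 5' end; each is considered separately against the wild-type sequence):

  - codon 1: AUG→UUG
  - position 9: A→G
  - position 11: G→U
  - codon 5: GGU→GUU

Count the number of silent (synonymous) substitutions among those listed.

0

Codon 1: AUG (Met) → UUG (Leu) — missense.
Codon 3: AUA (Ile) → AUG (Met) — missense.
Codon 4: AGU (Ser) → AUU (Ile) — missense.
Codon 5: GGU (Gly) → GUU (Val) — missense.
Synonymous: 0 of 4.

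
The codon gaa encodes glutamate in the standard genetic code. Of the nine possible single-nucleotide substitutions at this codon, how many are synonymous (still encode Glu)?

Position 1: none → 0 synonymous.
Position 2: none → 0 synonymous.
Position 3: GAG → 1 synonymous.
Total: 0 + 0 + 1 = 1.

1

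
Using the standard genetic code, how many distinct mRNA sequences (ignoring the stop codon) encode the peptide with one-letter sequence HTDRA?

384

His: 2 codons.
Thr: 4 codons.
Asp: 2 codons.
Arg: 6 codons.
Ala: 4 codons.
2 × 4 × 2 × 6 × 4 = 384.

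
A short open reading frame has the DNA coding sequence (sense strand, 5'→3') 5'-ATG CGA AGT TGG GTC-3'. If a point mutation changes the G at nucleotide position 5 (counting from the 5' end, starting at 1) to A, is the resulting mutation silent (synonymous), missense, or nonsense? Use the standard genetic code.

Position 5 falls in codon 2: CGA → Arg.
After the substitution the codon is CAA → Gln.
Arg ≠ Gln, so this is a missense mutation.

missense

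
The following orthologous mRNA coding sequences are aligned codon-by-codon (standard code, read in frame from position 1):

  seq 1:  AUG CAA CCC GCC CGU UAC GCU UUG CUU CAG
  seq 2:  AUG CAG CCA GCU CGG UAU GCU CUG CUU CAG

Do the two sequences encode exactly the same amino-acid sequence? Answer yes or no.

Codon 1: AUG Met / AUG Met — identical.
Codon 2: CAA Gln / CAG Gln — synonymous.
Codon 3: CCC Pro / CCA Pro — synonymous.
Codon 4: GCC Ala / GCU Ala — synonymous.
Codon 5: CGU Arg / CGG Arg — synonymous.
Codon 6: UAC Tyr / UAU Tyr — synonymous.
Codon 7: GCU Ala / GCU Ala — identical.
Codon 8: UUG Leu / CUG Leu — synonymous.
Codon 9: CUU Leu / CUU Leu — identical.
Codon 10: CAG Gln / CAG Gln — identical.
Nonsynonymous differences: 0 → same protein.

yes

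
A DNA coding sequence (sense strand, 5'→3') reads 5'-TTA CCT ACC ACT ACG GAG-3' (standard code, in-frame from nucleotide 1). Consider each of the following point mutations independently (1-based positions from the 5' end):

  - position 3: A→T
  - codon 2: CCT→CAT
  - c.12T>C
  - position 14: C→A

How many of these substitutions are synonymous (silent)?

1

Codon 1: TTA (Leu) → TTT (Phe) — missense.
Codon 2: CCT (Pro) → CAT (His) — missense.
Codon 4: ACT (Thr) → ACC (Thr) — synonymous.
Codon 5: ACG (Thr) → AAG (Lys) — missense.
Synonymous: 1 of 4.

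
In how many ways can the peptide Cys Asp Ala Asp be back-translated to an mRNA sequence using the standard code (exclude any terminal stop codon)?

Cys: 2 codons.
Asp: 2 codons.
Ala: 4 codons.
Asp: 2 codons.
2 × 2 × 4 × 2 = 32.

32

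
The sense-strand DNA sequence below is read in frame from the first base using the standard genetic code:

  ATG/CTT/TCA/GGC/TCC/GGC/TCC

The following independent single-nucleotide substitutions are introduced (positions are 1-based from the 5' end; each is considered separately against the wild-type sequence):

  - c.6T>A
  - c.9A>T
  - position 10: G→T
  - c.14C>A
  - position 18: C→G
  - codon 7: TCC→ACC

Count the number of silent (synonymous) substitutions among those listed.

Codon 2: CTT (Leu) → CTA (Leu) — synonymous.
Codon 3: TCA (Ser) → TCT (Ser) — synonymous.
Codon 4: GGC (Gly) → TGC (Cys) — missense.
Codon 5: TCC (Ser) → TAC (Tyr) — missense.
Codon 6: GGC (Gly) → GGG (Gly) — synonymous.
Codon 7: TCC (Ser) → ACC (Thr) — missense.
Synonymous: 3 of 6.

3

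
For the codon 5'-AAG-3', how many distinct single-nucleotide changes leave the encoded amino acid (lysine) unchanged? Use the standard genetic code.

1

Position 1: none → 0 synonymous.
Position 2: none → 0 synonymous.
Position 3: AAA → 1 synonymous.
Total: 0 + 0 + 1 = 1.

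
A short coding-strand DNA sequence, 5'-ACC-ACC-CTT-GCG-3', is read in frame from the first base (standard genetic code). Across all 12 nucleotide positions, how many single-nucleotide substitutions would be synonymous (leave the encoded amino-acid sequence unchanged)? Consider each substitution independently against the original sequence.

12

Codon 1 (ACC, Thr): 3 synonymous substitutions.
Codon 2 (ACC, Thr): 3 synonymous substitutions.
Codon 3 (CTT, Leu): 3 synonymous substitutions.
Codon 4 (GCG, Ala): 3 synonymous substitutions.
Total: 3 + 3 + 3 + 3 = 12.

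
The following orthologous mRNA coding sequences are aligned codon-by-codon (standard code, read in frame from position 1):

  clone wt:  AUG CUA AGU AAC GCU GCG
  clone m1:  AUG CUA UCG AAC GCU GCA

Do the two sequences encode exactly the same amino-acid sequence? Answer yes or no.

Codon 1: AUG Met / AUG Met — identical.
Codon 2: CUA Leu / CUA Leu — identical.
Codon 3: AGU Ser / UCG Ser — synonymous.
Codon 4: AAC Asn / AAC Asn — identical.
Codon 5: GCU Ala / GCU Ala — identical.
Codon 6: GCG Ala / GCA Ala — synonymous.
Nonsynonymous differences: 0 → same protein.

yes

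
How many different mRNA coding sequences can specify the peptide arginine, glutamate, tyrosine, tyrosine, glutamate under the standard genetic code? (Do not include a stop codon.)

Arg: 6 codons.
Glu: 2 codons.
Tyr: 2 codons.
Tyr: 2 codons.
Glu: 2 codons.
6 × 2 × 2 × 2 × 2 = 96.

96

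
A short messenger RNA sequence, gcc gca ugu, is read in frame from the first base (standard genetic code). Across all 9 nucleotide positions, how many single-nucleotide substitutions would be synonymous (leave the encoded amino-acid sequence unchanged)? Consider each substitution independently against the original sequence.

Codon 1 (GCC, Ala): 3 synonymous substitutions.
Codon 2 (GCA, Ala): 3 synonymous substitutions.
Codon 3 (UGU, Cys): 1 synonymous substitution.
Total: 3 + 3 + 1 = 7.

7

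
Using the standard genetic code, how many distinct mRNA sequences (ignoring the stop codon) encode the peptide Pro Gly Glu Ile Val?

384

Pro: 4 codons.
Gly: 4 codons.
Glu: 2 codons.
Ile: 3 codons.
Val: 4 codons.
4 × 4 × 2 × 3 × 4 = 384.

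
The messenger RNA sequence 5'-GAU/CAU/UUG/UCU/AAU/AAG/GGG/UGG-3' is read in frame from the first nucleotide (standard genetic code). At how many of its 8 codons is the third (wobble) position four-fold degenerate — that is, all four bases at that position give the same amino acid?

Codon 1 GAU (Asp): third position 2-fold.
Codon 2 CAU (His): third position 2-fold.
Codon 3 UUG (Leu): third position 2-fold.
Codon 4 UCU (Ser): third position 4-fold.
Codon 5 AAU (Asn): third position 2-fold.
Codon 6 AAG (Lys): third position 2-fold.
Codon 7 GGG (Gly): third position 4-fold.
Codon 8 UGG (Trp): third position 1-fold.
Four-fold degenerate third positions: 2.

2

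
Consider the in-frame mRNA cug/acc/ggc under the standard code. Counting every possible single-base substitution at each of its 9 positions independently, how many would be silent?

10

Codon 1 (CUG, Leu): 4 synonymous substitutions.
Codon 2 (ACC, Thr): 3 synonymous substitutions.
Codon 3 (GGC, Gly): 3 synonymous substitutions.
Total: 4 + 3 + 3 = 10.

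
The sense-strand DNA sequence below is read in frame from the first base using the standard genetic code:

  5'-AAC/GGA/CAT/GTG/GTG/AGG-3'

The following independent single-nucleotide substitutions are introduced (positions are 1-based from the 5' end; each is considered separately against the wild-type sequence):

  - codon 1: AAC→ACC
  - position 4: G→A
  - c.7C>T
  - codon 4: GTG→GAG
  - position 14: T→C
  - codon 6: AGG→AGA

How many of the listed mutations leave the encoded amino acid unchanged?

Codon 1: AAC (Asn) → ACC (Thr) — missense.
Codon 2: GGA (Gly) → AGA (Arg) — missense.
Codon 3: CAT (His) → TAT (Tyr) — missense.
Codon 4: GTG (Val) → GAG (Glu) — missense.
Codon 5: GTG (Val) → GCG (Ala) — missense.
Codon 6: AGG (Arg) → AGA (Arg) — synonymous.
Synonymous: 1 of 6.

1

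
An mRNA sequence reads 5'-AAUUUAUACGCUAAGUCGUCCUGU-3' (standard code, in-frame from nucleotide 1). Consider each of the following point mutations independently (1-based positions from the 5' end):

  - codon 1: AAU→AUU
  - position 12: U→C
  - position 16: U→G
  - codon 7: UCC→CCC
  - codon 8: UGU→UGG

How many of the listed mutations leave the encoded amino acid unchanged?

1

Codon 1: AAU (Asn) → AUU (Ile) — missense.
Codon 4: GCU (Ala) → GCC (Ala) — synonymous.
Codon 6: UCG (Ser) → GCG (Ala) — missense.
Codon 7: UCC (Ser) → CCC (Pro) — missense.
Codon 8: UGU (Cys) → UGG (Trp) — missense.
Synonymous: 1 of 5.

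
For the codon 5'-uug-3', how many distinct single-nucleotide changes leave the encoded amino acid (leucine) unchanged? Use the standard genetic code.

Position 1: CUG → 1 synonymous.
Position 2: none → 0 synonymous.
Position 3: UUA → 1 synonymous.
Total: 1 + 0 + 1 = 2.

2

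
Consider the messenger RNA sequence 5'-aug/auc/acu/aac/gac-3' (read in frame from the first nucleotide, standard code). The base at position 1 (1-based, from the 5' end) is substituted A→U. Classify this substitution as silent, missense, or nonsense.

missense

Position 1 falls in codon 1: AUG → Met.
After the substitution the codon is UUG → Leu.
Met ≠ Leu, so this is a missense mutation.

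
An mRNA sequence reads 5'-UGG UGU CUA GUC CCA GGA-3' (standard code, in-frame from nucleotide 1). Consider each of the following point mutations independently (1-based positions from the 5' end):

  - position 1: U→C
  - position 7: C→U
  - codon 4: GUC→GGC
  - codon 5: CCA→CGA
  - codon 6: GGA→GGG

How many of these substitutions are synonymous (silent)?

Codon 1: UGG (Trp) → CGG (Arg) — missense.
Codon 3: CUA (Leu) → UUA (Leu) — synonymous.
Codon 4: GUC (Val) → GGC (Gly) — missense.
Codon 5: CCA (Pro) → CGA (Arg) — missense.
Codon 6: GGA (Gly) → GGG (Gly) — synonymous.
Synonymous: 2 of 5.

2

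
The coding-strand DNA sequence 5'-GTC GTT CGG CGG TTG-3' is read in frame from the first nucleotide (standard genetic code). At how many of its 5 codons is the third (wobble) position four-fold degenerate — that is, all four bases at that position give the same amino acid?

4

Codon 1 GTC (Val): third position 4-fold.
Codon 2 GTT (Val): third position 4-fold.
Codon 3 CGG (Arg): third position 4-fold.
Codon 4 CGG (Arg): third position 4-fold.
Codon 5 TTG (Leu): third position 2-fold.
Four-fold degenerate third positions: 4.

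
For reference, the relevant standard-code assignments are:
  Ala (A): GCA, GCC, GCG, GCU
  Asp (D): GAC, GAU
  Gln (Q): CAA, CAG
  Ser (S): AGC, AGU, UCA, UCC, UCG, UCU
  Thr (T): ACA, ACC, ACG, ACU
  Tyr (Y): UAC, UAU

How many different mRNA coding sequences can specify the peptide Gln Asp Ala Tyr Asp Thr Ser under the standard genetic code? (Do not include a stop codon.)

Gln: 2 codons.
Asp: 2 codons.
Ala: 4 codons.
Tyr: 2 codons.
Asp: 2 codons.
Thr: 4 codons.
Ser: 6 codons.
2 × 2 × 4 × 2 × 2 × 4 × 6 = 1536.

1536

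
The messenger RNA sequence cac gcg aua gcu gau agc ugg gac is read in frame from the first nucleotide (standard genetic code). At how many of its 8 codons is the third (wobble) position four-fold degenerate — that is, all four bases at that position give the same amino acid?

Codon 1 CAC (His): third position 2-fold.
Codon 2 GCG (Ala): third position 4-fold.
Codon 3 AUA (Ile): third position 3-fold.
Codon 4 GCU (Ala): third position 4-fold.
Codon 5 GAU (Asp): third position 2-fold.
Codon 6 AGC (Ser): third position 2-fold.
Codon 7 UGG (Trp): third position 1-fold.
Codon 8 GAC (Asp): third position 2-fold.
Four-fold degenerate third positions: 2.

2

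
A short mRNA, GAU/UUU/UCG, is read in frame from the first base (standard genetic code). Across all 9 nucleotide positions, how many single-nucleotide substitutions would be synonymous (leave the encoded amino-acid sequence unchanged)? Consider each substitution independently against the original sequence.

5

Codon 1 (GAU, Asp): 1 synonymous substitution.
Codon 2 (UUU, Phe): 1 synonymous substitution.
Codon 3 (UCG, Ser): 3 synonymous substitutions.
Total: 1 + 1 + 3 = 5.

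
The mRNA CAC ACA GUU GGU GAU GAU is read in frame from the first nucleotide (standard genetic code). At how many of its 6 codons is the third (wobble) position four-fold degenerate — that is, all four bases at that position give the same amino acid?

3

Codon 1 CAC (His): third position 2-fold.
Codon 2 ACA (Thr): third position 4-fold.
Codon 3 GUU (Val): third position 4-fold.
Codon 4 GGU (Gly): third position 4-fold.
Codon 5 GAU (Asp): third position 2-fold.
Codon 6 GAU (Asp): third position 2-fold.
Four-fold degenerate third positions: 3.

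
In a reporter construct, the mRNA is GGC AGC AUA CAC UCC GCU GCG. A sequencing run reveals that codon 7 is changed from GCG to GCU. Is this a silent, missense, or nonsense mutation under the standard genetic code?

Position 21 falls in codon 7: GCG → Ala.
After the substitution the codon is GCU → Ala.
Both encode Ala, so the change is synonymous.

silent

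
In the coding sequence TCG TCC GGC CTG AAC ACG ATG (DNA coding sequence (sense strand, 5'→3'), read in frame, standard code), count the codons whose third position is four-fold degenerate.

Codon 1 TCG (Ser): third position 4-fold.
Codon 2 TCC (Ser): third position 4-fold.
Codon 3 GGC (Gly): third position 4-fold.
Codon 4 CTG (Leu): third position 4-fold.
Codon 5 AAC (Asn): third position 2-fold.
Codon 6 ACG (Thr): third position 4-fold.
Codon 7 ATG (Met): third position 1-fold.
Four-fold degenerate third positions: 5.

5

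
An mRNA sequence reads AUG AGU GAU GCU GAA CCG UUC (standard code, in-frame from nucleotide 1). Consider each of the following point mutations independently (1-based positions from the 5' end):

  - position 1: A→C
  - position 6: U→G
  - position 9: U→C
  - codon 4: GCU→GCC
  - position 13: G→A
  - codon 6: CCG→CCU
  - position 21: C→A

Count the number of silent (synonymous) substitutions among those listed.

Codon 1: AUG (Met) → CUG (Leu) — missense.
Codon 2: AGU (Ser) → AGG (Arg) — missense.
Codon 3: GAU (Asp) → GAC (Asp) — synonymous.
Codon 4: GCU (Ala) → GCC (Ala) — synonymous.
Codon 5: GAA (Glu) → AAA (Lys) — missense.
Codon 6: CCG (Pro) → CCU (Pro) — synonymous.
Codon 7: UUC (Phe) → UUA (Leu) — missense.
Synonymous: 3 of 7.

3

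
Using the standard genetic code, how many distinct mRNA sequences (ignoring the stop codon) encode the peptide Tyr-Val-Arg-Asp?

Tyr: 2 codons.
Val: 4 codons.
Arg: 6 codons.
Asp: 2 codons.
2 × 4 × 6 × 2 = 96.

96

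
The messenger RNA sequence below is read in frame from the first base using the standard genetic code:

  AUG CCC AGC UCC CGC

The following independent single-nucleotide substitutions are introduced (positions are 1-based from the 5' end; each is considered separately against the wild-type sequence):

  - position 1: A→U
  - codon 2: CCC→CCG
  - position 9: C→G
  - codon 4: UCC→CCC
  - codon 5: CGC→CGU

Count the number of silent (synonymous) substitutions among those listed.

Codon 1: AUG (Met) → UUG (Leu) — missense.
Codon 2: CCC (Pro) → CCG (Pro) — synonymous.
Codon 3: AGC (Ser) → AGG (Arg) — missense.
Codon 4: UCC (Ser) → CCC (Pro) — missense.
Codon 5: CGC (Arg) → CGU (Arg) — synonymous.
Synonymous: 2 of 5.

2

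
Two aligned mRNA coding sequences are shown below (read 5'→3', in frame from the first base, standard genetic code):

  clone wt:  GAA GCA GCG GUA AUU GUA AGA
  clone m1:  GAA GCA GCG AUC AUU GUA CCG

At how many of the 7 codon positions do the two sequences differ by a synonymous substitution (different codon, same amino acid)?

Codon 1: GAA Glu / GAA Glu — identical.
Codon 2: GCA Ala / GCA Ala — identical.
Codon 3: GCG Ala / GCG Ala — identical.
Codon 4: GUA Val / AUC Ile — nonsynonymous.
Codon 5: AUU Ile / AUU Ile — identical.
Codon 6: GUA Val / GUA Val — identical.
Codon 7: AGA Arg / CCG Pro — nonsynonymous.
Synonymous differences: 0.

0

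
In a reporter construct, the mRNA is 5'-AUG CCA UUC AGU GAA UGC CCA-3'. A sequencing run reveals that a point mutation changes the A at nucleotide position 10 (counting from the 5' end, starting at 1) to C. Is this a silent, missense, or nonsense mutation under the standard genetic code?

missense

Position 10 falls in codon 4: AGU → Ser.
After the substitution the codon is CGU → Arg.
Ser ≠ Arg, so this is a missense mutation.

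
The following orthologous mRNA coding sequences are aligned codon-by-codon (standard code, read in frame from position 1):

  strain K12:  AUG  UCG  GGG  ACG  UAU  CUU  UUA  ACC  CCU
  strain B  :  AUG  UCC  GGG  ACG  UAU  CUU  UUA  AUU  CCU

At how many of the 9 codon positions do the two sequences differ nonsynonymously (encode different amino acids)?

1

Codon 1: AUG Met / AUG Met — identical.
Codon 2: UCG Ser / UCC Ser — synonymous.
Codon 3: GGG Gly / GGG Gly — identical.
Codon 4: ACG Thr / ACG Thr — identical.
Codon 5: UAU Tyr / UAU Tyr — identical.
Codon 6: CUU Leu / CUU Leu — identical.
Codon 7: UUA Leu / UUA Leu — identical.
Codon 8: ACC Thr / AUU Ile — nonsynonymous.
Codon 9: CCU Pro / CCU Pro — identical.
Nonsynonymous differences: 1.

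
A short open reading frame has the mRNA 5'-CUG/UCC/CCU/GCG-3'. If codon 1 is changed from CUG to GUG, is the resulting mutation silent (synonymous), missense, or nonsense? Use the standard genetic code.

missense

Position 1 falls in codon 1: CUG → Leu.
After the substitution the codon is GUG → Val.
Leu ≠ Val, so this is a missense mutation.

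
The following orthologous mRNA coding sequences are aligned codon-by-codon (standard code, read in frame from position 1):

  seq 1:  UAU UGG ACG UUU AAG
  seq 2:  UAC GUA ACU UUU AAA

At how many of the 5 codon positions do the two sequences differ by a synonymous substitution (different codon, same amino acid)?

Codon 1: UAU Tyr / UAC Tyr — synonymous.
Codon 2: UGG Trp / GUA Val — nonsynonymous.
Codon 3: ACG Thr / ACU Thr — synonymous.
Codon 4: UUU Phe / UUU Phe — identical.
Codon 5: AAG Lys / AAA Lys — synonymous.
Synonymous differences: 3.

3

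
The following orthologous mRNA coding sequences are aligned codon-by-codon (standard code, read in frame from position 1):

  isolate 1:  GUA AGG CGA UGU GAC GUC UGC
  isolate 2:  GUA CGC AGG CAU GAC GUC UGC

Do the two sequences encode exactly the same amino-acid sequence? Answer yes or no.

no

Codon 1: GUA Val / GUA Val — identical.
Codon 2: AGG Arg / CGC Arg — synonymous.
Codon 3: CGA Arg / AGG Arg — synonymous.
Codon 4: UGU Cys / CAU His — nonsynonymous.
Codon 5: GAC Asp / GAC Asp — identical.
Codon 6: GUC Val / GUC Val — identical.
Codon 7: UGC Cys / UGC Cys — identical.
Nonsynonymous differences: 1 → different protein.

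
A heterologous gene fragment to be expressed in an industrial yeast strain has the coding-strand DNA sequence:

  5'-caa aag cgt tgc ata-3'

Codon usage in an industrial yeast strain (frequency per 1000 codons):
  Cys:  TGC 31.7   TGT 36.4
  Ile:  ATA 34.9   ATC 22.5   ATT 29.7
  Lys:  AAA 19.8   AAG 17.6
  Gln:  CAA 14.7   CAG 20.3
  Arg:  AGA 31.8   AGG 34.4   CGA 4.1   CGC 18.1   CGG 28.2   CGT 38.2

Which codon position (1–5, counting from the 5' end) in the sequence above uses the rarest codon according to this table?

Codon 1 CAA (Gln): 14.7 per 1000.
Codon 2 AAG (Lys): 17.6 per 1000.
Codon 3 CGT (Arg): 38.2 per 1000.
Codon 4 TGC (Cys): 31.7 per 1000.
Codon 5 ATA (Ile): 34.9 per 1000.
Lowest frequency is 14.7 at codon 1.

1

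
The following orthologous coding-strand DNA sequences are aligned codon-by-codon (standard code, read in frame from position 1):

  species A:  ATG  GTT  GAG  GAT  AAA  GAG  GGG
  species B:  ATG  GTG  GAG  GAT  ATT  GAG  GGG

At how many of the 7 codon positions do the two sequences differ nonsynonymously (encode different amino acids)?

1

Codon 1: ATG Met / ATG Met — identical.
Codon 2: GTT Val / GTG Val — synonymous.
Codon 3: GAG Glu / GAG Glu — identical.
Codon 4: GAT Asp / GAT Asp — identical.
Codon 5: AAA Lys / ATT Ile — nonsynonymous.
Codon 6: GAG Glu / GAG Glu — identical.
Codon 7: GGG Gly / GGG Gly — identical.
Nonsynonymous differences: 1.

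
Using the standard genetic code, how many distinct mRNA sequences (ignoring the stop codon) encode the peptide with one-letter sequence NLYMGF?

192

Asn: 2 codons.
Leu: 6 codons.
Tyr: 2 codons.
Met: 1 codon.
Gly: 4 codons.
Phe: 2 codons.
2 × 6 × 2 × 1 × 4 × 2 = 192.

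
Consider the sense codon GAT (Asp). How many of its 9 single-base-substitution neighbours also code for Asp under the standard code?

Position 1: none → 0 synonymous.
Position 2: none → 0 synonymous.
Position 3: GAC → 1 synonymous.
Total: 0 + 0 + 1 = 1.

1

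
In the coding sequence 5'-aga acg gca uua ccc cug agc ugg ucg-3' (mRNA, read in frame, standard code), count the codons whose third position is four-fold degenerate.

5

Codon 1 AGA (Arg): third position 2-fold.
Codon 2 ACG (Thr): third position 4-fold.
Codon 3 GCA (Ala): third position 4-fold.
Codon 4 UUA (Leu): third position 2-fold.
Codon 5 CCC (Pro): third position 4-fold.
Codon 6 CUG (Leu): third position 4-fold.
Codon 7 AGC (Ser): third position 2-fold.
Codon 8 UGG (Trp): third position 1-fold.
Codon 9 UCG (Ser): third position 4-fold.
Four-fold degenerate third positions: 5.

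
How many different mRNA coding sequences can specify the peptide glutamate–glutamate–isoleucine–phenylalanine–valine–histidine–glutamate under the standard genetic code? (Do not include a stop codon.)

384

Glu: 2 codons.
Glu: 2 codons.
Ile: 3 codons.
Phe: 2 codons.
Val: 4 codons.
His: 2 codons.
Glu: 2 codons.
2 × 2 × 3 × 2 × 4 × 2 × 2 = 384.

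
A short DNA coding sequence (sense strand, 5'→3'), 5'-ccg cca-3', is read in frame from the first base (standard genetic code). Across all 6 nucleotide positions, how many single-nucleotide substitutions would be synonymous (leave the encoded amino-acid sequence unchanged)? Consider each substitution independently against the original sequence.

Codon 1 (CCG, Pro): 3 synonymous substitutions.
Codon 2 (CCA, Pro): 3 synonymous substitutions.
Total: 3 + 3 = 6.

6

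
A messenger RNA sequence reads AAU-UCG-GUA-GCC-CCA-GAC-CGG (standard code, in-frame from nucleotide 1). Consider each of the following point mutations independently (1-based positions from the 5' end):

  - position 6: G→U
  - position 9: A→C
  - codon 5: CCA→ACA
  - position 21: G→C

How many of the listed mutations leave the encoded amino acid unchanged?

Codon 2: UCG (Ser) → UCU (Ser) — synonymous.
Codon 3: GUA (Val) → GUC (Val) — synonymous.
Codon 5: CCA (Pro) → ACA (Thr) — missense.
Codon 7: CGG (Arg) → CGC (Arg) — synonymous.
Synonymous: 3 of 4.

3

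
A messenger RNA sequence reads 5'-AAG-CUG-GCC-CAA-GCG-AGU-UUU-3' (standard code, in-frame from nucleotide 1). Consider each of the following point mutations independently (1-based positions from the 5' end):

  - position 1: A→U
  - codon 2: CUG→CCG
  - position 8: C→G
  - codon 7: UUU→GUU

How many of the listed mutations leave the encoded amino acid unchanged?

Codon 1: AAG (Lys) → UAG (Stop) — nonsense.
Codon 2: CUG (Leu) → CCG (Pro) — missense.
Codon 3: GCC (Ala) → GGC (Gly) — missense.
Codon 7: UUU (Phe) → GUU (Val) — missense.
Synonymous: 0 of 4.

0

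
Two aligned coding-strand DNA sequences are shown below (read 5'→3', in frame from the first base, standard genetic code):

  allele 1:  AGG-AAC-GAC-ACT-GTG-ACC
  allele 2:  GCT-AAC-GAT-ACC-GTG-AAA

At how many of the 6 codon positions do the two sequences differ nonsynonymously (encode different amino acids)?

2

Codon 1: AGG Arg / GCT Ala — nonsynonymous.
Codon 2: AAC Asn / AAC Asn — identical.
Codon 3: GAC Asp / GAT Asp — synonymous.
Codon 4: ACT Thr / ACC Thr — synonymous.
Codon 5: GTG Val / GTG Val — identical.
Codon 6: ACC Thr / AAA Lys — nonsynonymous.
Nonsynonymous differences: 2.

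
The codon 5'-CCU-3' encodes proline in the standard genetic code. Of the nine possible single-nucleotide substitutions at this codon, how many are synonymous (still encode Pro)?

3

Position 1: none → 0 synonymous.
Position 2: none → 0 synonymous.
Position 3: CCC, CCA, CCG → 3 synonymous.
Total: 0 + 0 + 3 = 3.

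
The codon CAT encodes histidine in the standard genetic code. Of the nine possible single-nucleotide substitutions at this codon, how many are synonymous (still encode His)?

1

Position 1: none → 0 synonymous.
Position 2: none → 0 synonymous.
Position 3: CAC → 1 synonymous.
Total: 0 + 0 + 1 = 1.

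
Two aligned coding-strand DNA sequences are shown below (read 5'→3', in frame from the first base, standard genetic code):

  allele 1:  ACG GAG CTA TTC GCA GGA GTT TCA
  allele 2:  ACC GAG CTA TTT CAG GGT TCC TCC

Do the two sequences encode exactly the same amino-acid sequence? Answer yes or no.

no

Codon 1: ACG Thr / ACC Thr — synonymous.
Codon 2: GAG Glu / GAG Glu — identical.
Codon 3: CTA Leu / CTA Leu — identical.
Codon 4: TTC Phe / TTT Phe — synonymous.
Codon 5: GCA Ala / CAG Gln — nonsynonymous.
Codon 6: GGA Gly / GGT Gly — synonymous.
Codon 7: GTT Val / TCC Ser — nonsynonymous.
Codon 8: TCA Ser / TCC Ser — synonymous.
Nonsynonymous differences: 2 → different protein.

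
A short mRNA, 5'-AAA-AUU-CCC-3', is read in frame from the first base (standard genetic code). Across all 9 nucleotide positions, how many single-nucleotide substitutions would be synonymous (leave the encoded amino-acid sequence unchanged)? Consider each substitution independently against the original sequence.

6

Codon 1 (AAA, Lys): 1 synonymous substitution.
Codon 2 (AUU, Ile): 2 synonymous substitutions.
Codon 3 (CCC, Pro): 3 synonymous substitutions.
Total: 1 + 2 + 3 = 6.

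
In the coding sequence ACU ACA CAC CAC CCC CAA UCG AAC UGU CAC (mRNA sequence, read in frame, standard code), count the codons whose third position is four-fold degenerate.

Codon 1 ACU (Thr): third position 4-fold.
Codon 2 ACA (Thr): third position 4-fold.
Codon 3 CAC (His): third position 2-fold.
Codon 4 CAC (His): third position 2-fold.
Codon 5 CCC (Pro): third position 4-fold.
Codon 6 CAA (Gln): third position 2-fold.
Codon 7 UCG (Ser): third position 4-fold.
Codon 8 AAC (Asn): third position 2-fold.
Codon 9 UGU (Cys): third position 2-fold.
Codon 10 CAC (His): third position 2-fold.
Four-fold degenerate third positions: 4.

4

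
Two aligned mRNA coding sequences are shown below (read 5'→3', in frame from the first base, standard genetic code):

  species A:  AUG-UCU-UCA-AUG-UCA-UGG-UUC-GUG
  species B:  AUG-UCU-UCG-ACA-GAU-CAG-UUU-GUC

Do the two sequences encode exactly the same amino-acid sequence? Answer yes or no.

Codon 1: AUG Met / AUG Met — identical.
Codon 2: UCU Ser / UCU Ser — identical.
Codon 3: UCA Ser / UCG Ser — synonymous.
Codon 4: AUG Met / ACA Thr — nonsynonymous.
Codon 5: UCA Ser / GAU Asp — nonsynonymous.
Codon 6: UGG Trp / CAG Gln — nonsynonymous.
Codon 7: UUC Phe / UUU Phe — synonymous.
Codon 8: GUG Val / GUC Val — synonymous.
Nonsynonymous differences: 3 → different protein.

no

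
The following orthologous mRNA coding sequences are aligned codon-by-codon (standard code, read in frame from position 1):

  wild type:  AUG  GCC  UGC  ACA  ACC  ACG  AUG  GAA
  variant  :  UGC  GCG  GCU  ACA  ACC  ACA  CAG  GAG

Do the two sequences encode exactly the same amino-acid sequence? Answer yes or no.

no

Codon 1: AUG Met / UGC Cys — nonsynonymous.
Codon 2: GCC Ala / GCG Ala — synonymous.
Codon 3: UGC Cys / GCU Ala — nonsynonymous.
Codon 4: ACA Thr / ACA Thr — identical.
Codon 5: ACC Thr / ACC Thr — identical.
Codon 6: ACG Thr / ACA Thr — synonymous.
Codon 7: AUG Met / CAG Gln — nonsynonymous.
Codon 8: GAA Glu / GAG Glu — synonymous.
Nonsynonymous differences: 3 → different protein.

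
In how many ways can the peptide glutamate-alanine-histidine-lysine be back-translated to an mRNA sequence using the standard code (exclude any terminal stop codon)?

Glu: 2 codons.
Ala: 4 codons.
His: 2 codons.
Lys: 2 codons.
2 × 4 × 2 × 2 = 32.

32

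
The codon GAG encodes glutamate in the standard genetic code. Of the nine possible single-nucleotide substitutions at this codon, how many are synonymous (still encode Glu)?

1

Position 1: none → 0 synonymous.
Position 2: none → 0 synonymous.
Position 3: GAA → 1 synonymous.
Total: 0 + 0 + 1 = 1.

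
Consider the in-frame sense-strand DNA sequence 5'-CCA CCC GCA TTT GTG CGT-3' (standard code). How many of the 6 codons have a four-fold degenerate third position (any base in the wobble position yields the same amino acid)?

5

Codon 1 CCA (Pro): third position 4-fold.
Codon 2 CCC (Pro): third position 4-fold.
Codon 3 GCA (Ala): third position 4-fold.
Codon 4 TTT (Phe): third position 2-fold.
Codon 5 GTG (Val): third position 4-fold.
Codon 6 CGT (Arg): third position 4-fold.
Four-fold degenerate third positions: 5.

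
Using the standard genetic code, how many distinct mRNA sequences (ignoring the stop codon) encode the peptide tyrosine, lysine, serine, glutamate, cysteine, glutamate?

Tyr: 2 codons.
Lys: 2 codons.
Ser: 6 codons.
Glu: 2 codons.
Cys: 2 codons.
Glu: 2 codons.
2 × 2 × 6 × 2 × 2 × 2 = 192.

192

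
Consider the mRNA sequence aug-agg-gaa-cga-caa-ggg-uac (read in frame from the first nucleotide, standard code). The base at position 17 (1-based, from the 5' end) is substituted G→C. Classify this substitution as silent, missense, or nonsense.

Position 17 falls in codon 6: GGG → Gly.
After the substitution the codon is GCG → Ala.
Gly ≠ Ala, so this is a missense mutation.

missense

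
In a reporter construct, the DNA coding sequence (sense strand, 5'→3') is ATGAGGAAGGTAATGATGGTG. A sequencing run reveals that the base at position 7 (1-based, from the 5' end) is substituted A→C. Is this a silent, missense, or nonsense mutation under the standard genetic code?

missense

Position 7 falls in codon 3: AAG → Lys.
After the substitution the codon is CAG → Gln.
Lys ≠ Gln, so this is a missense mutation.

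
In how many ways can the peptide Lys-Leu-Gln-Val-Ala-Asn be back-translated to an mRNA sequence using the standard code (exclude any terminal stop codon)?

768

Lys: 2 codons.
Leu: 6 codons.
Gln: 2 codons.
Val: 4 codons.
Ala: 4 codons.
Asn: 2 codons.
2 × 6 × 2 × 4 × 4 × 2 = 768.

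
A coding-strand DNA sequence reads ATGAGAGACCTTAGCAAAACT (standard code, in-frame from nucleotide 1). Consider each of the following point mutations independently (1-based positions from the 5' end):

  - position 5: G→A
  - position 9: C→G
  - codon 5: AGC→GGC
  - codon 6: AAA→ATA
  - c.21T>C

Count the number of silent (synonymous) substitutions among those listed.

1

Codon 2: AGA (Arg) → AAA (Lys) — missense.
Codon 3: GAC (Asp) → GAG (Glu) — missense.
Codon 5: AGC (Ser) → GGC (Gly) — missense.
Codon 6: AAA (Lys) → ATA (Ile) — missense.
Codon 7: ACT (Thr) → ACC (Thr) — synonymous.
Synonymous: 1 of 5.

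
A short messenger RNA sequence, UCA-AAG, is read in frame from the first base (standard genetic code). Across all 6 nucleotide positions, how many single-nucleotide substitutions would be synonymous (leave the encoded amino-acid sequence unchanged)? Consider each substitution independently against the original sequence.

4

Codon 1 (UCA, Ser): 3 synonymous substitutions.
Codon 2 (AAG, Lys): 1 synonymous substitution.
Total: 3 + 1 = 4.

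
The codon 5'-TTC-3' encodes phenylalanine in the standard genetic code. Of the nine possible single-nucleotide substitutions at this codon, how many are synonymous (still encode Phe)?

Position 1: none → 0 synonymous.
Position 2: none → 0 synonymous.
Position 3: TTT → 1 synonymous.
Total: 0 + 0 + 1 = 1.

1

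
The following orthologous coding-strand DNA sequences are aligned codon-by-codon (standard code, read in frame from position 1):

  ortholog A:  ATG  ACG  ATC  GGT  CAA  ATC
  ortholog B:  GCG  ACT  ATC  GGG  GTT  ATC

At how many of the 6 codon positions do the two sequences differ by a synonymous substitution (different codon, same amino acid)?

Codon 1: ATG Met / GCG Ala — nonsynonymous.
Codon 2: ACG Thr / ACT Thr — synonymous.
Codon 3: ATC Ile / ATC Ile — identical.
Codon 4: GGT Gly / GGG Gly — synonymous.
Codon 5: CAA Gln / GTT Val — nonsynonymous.
Codon 6: ATC Ile / ATC Ile — identical.
Synonymous differences: 2.

2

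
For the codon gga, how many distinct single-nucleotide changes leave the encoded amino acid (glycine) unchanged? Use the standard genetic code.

3

Position 1: none → 0 synonymous.
Position 2: none → 0 synonymous.
Position 3: GGT, GGC, GGG → 3 synonymous.
Total: 0 + 0 + 3 = 3.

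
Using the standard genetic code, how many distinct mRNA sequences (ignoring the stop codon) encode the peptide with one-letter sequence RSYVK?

Arg: 6 codons.
Ser: 6 codons.
Tyr: 2 codons.
Val: 4 codons.
Lys: 2 codons.
6 × 6 × 2 × 4 × 2 = 576.

576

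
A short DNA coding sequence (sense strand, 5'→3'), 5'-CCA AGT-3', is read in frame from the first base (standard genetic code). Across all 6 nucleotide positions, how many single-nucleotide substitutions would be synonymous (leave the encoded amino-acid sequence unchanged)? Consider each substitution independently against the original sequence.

Codon 1 (CCA, Pro): 3 synonymous substitutions.
Codon 2 (AGT, Ser): 1 synonymous substitution.
Total: 3 + 1 = 4.

4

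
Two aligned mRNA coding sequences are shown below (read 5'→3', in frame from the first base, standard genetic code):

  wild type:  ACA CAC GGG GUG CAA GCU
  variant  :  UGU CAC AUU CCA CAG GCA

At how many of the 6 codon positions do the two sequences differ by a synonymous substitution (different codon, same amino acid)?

2

Codon 1: ACA Thr / UGU Cys — nonsynonymous.
Codon 2: CAC His / CAC His — identical.
Codon 3: GGG Gly / AUU Ile — nonsynonymous.
Codon 4: GUG Val / CCA Pro — nonsynonymous.
Codon 5: CAA Gln / CAG Gln — synonymous.
Codon 6: GCU Ala / GCA Ala — synonymous.
Synonymous differences: 2.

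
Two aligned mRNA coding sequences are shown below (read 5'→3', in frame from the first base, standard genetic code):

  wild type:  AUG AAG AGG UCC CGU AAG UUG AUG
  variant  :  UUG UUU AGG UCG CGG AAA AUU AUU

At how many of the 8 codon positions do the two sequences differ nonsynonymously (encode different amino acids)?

4

Codon 1: AUG Met / UUG Leu — nonsynonymous.
Codon 2: AAG Lys / UUU Phe — nonsynonymous.
Codon 3: AGG Arg / AGG Arg — identical.
Codon 4: UCC Ser / UCG Ser — synonymous.
Codon 5: CGU Arg / CGG Arg — synonymous.
Codon 6: AAG Lys / AAA Lys — synonymous.
Codon 7: UUG Leu / AUU Ile — nonsynonymous.
Codon 8: AUG Met / AUU Ile — nonsynonymous.
Nonsynonymous differences: 4.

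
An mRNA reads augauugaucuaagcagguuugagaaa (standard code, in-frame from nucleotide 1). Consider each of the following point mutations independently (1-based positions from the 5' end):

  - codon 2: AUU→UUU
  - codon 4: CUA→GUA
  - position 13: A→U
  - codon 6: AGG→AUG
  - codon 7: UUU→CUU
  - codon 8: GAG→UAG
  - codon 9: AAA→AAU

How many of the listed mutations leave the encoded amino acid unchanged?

0

Codon 2: AUU (Ile) → UUU (Phe) — missense.
Codon 4: CUA (Leu) → GUA (Val) — missense.
Codon 5: AGC (Ser) → UGC (Cys) — missense.
Codon 6: AGG (Arg) → AUG (Met) — missense.
Codon 7: UUU (Phe) → CUU (Leu) — missense.
Codon 8: GAG (Glu) → UAG (Stop) — nonsense.
Codon 9: AAA (Lys) → AAU (Asn) — missense.
Synonymous: 0 of 7.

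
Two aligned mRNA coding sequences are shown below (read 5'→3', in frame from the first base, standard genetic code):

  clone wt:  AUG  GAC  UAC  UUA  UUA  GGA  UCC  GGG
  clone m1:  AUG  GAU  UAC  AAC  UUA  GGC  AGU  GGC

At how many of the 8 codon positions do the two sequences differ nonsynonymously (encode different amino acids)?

Codon 1: AUG Met / AUG Met — identical.
Codon 2: GAC Asp / GAU Asp — synonymous.
Codon 3: UAC Tyr / UAC Tyr — identical.
Codon 4: UUA Leu / AAC Asn — nonsynonymous.
Codon 5: UUA Leu / UUA Leu — identical.
Codon 6: GGA Gly / GGC Gly — synonymous.
Codon 7: UCC Ser / AGU Ser — synonymous.
Codon 8: GGG Gly / GGC Gly — synonymous.
Nonsynonymous differences: 1.

1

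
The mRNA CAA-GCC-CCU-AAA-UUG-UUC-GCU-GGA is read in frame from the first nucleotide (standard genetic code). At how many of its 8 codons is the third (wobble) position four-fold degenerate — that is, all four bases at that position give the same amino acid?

4

Codon 1 CAA (Gln): third position 2-fold.
Codon 2 GCC (Ala): third position 4-fold.
Codon 3 CCU (Pro): third position 4-fold.
Codon 4 AAA (Lys): third position 2-fold.
Codon 5 UUG (Leu): third position 2-fold.
Codon 6 UUC (Phe): third position 2-fold.
Codon 7 GCU (Ala): third position 4-fold.
Codon 8 GGA (Gly): third position 4-fold.
Four-fold degenerate third positions: 4.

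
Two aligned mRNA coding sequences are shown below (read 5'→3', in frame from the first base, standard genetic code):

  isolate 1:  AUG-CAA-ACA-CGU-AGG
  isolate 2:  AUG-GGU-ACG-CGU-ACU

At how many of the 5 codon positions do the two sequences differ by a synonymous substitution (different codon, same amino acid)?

1

Codon 1: AUG Met / AUG Met — identical.
Codon 2: CAA Gln / GGU Gly — nonsynonymous.
Codon 3: ACA Thr / ACG Thr — synonymous.
Codon 4: CGU Arg / CGU Arg — identical.
Codon 5: AGG Arg / ACU Thr — nonsynonymous.
Synonymous differences: 1.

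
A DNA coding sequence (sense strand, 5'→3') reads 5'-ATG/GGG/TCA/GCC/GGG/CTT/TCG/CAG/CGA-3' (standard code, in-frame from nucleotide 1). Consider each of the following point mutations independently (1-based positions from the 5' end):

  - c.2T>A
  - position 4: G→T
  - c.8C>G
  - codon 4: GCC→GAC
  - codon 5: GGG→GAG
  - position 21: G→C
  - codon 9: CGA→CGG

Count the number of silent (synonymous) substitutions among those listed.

2

Codon 1: ATG (Met) → AAG (Lys) — missense.
Codon 2: GGG (Gly) → TGG (Trp) — missense.
Codon 3: TCA (Ser) → TGA (Stop) — nonsense.
Codon 4: GCC (Ala) → GAC (Asp) — missense.
Codon 5: GGG (Gly) → GAG (Glu) — missense.
Codon 7: TCG (Ser) → TCC (Ser) — synonymous.
Codon 9: CGA (Arg) → CGG (Arg) — synonymous.
Synonymous: 2 of 7.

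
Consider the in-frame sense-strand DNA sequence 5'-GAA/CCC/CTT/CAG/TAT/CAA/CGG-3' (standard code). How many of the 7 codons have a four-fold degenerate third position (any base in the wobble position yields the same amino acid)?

Codon 1 GAA (Glu): third position 2-fold.
Codon 2 CCC (Pro): third position 4-fold.
Codon 3 CTT (Leu): third position 4-fold.
Codon 4 CAG (Gln): third position 2-fold.
Codon 5 TAT (Tyr): third position 2-fold.
Codon 6 CAA (Gln): third position 2-fold.
Codon 7 CGG (Arg): third position 4-fold.
Four-fold degenerate third positions: 3.

3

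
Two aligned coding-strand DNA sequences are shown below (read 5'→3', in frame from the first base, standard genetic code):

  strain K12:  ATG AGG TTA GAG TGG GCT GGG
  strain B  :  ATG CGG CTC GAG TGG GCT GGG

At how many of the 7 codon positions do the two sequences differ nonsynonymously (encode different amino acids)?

0

Codon 1: ATG Met / ATG Met — identical.
Codon 2: AGG Arg / CGG Arg — synonymous.
Codon 3: TTA Leu / CTC Leu — synonymous.
Codon 4: GAG Glu / GAG Glu — identical.
Codon 5: TGG Trp / TGG Trp — identical.
Codon 6: GCT Ala / GCT Ala — identical.
Codon 7: GGG Gly / GGG Gly — identical.
Nonsynonymous differences: 0.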